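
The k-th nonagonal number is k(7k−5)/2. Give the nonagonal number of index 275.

The 275th nonagonal number is n(7n−5)/2 with n = 275.
275·(7·275 − 5)/2 = 275·1920/2 = 275·960 = 264000.

264000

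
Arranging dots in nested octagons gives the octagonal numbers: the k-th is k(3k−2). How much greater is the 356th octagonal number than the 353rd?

356·(3·356 − 2) = 379496 and 353·(3·353 − 2) = 373121.
Difference: 379496 − 373121 = 6375.

6375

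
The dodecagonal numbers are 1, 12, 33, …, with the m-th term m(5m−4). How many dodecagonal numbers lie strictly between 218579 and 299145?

The n-th dodecagonal number is n(5n−4).
Smallest index with value > 218579: n = 210 (giving 219660).
Largest index with value < 299145: n = 244 (giving 296704).
Indices 210 through 244: 35 terms.

35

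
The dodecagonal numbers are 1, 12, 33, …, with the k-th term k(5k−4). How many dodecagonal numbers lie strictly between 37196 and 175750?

101

The n-th dodecagonal number is n(5n−4).
Smallest index with value > 37196: n = 87 (giving 37497).
Largest index with value < 175750: n = 187 (giving 174097).
Indices 87 through 187: 101 terms.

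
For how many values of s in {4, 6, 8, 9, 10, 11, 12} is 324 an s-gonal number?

s = 4: P(4, 18) = 324. ✓
s = 6: P(6, 12) = 276 and P(6, 13) = 325; 324 is not s-gonal.
s = 8: P(8, 10) = 280 and P(8, 11) = 341; 324 is not s-gonal.
s = 9: P(9, 9) = 261 and P(9, 10) = 325; 324 is not s-gonal.
s = 10: P(10, 9) = 297 and P(10, 10) = 370; 324 is not s-gonal.
s = 11: P(11, 8) = 260 and P(11, 9) = 333; 324 is not s-gonal.
s = 12: P(12, 8) = 288 and P(12, 9) = 369; 324 is not s-gonal.
Hits: s ∈ {4} → 1.

1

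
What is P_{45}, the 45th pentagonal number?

The 45th pentagonal number is n(3n−1)/2 with n = 45.
45·(3·45 − 1)/2 = 45·134/2 = 45·67 = 3015.

3015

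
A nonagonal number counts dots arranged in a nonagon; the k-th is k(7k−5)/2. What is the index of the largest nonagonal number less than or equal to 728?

14

Solve n(7n−5)/2 ≤ 728 for integer n.
n = 14 gives 651 ≤ 728, while n = 15 gives 750 > 728; so the answer is index 14.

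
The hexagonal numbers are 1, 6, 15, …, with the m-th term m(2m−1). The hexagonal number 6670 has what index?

Set n(2n−1) = 6670, giving 2n² − n − 6670 = 0.
The discriminant is 1 + 8·6670 = 53361, and √53361 = 231.
So n = (1 + 231) / 4 = 232/4 = 58.
Check: 58·(2·58 − 1) = 6670. ✓

58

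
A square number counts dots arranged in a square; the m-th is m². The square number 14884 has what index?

We need n² = 14884, so n = √14884 = 122.

122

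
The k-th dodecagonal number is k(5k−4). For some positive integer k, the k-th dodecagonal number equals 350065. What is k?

265

Set n(5n−4) = 350065, giving 5n² − 4n − 350065 = 0.
The discriminant is 16 + 20·350065 = 7001316, and √7001316 = 2646.
So n = (4 + 2646) / 10 = 2650/10 = 265.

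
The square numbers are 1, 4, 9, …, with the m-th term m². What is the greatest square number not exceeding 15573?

15376

Solve n² ≤ 15573 for integer n.
n = 124 gives 15376 ≤ 15573, while n = 125 gives 15625 > 15573; so the answer is 15376.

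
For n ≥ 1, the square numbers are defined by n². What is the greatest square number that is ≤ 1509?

Solve n² ≤ 1509 for integer n.
n = 38 gives 1444 ≤ 1509, while n = 39 gives 1521 > 1509; so the answer is 1444.

1444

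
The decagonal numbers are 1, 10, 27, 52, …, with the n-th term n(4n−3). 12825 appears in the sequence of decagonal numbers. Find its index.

Set n(4n−3) = 12825, giving 4n² − 3n − 12825 = 0.
The discriminant is 9 + 16·12825 = 205209, and √205209 = 453.
So n = (3 + 453) / 8 = 456/8 = 57.

57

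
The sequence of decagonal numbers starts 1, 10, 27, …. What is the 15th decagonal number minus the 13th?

218

15·(4·15 − 3) = 855 and 13·(4·13 − 3) = 637.
Difference: 855 − 637 = 218.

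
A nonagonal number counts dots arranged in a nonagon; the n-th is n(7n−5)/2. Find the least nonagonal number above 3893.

3961

Solve n(7n−5)/2 > 3893 for integer n.
The largest n with value ≤ 3893 is 33 (since 3729 ≤ 3893 < 3961), so the first above is n = 34, value 3961.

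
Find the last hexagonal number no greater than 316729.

Solve n(2n−1) ≤ 316729 for integer n.
n = 398 gives 316410 ≤ 316729, while n = 399 gives 318003 > 316729; so the answer is 316410.

316410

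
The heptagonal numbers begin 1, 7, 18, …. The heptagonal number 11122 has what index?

67

Set n(5n−3)/2 = 11122, giving 5n² − 3n − 22244 = 0.
The discriminant is 9 + 40·11122 = 444889, and √444889 = 667.
So n = (3 + 667) / 10 = 670/10 = 67.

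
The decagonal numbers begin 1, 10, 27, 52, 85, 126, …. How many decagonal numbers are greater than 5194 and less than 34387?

The n-th decagonal number is n(4n−3).
Smallest index with value > 5194: n = 37 (giving 5365).
Largest index with value < 34387: n = 93 (giving 34317).
Indices 37 through 93: 57 terms.

57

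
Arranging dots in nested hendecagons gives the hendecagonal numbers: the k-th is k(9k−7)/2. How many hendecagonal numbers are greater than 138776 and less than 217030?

43

The n-th hendecagonal number is n(9n−7)/2.
Smallest index with value > 138776: n = 177 (giving 140361).
Largest index with value < 217030: n = 219 (giving 215058).
Indices 177 through 219: 43 terms.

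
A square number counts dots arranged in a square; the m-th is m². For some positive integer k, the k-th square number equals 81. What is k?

We need n² = 81, so n = √81 = 9.

9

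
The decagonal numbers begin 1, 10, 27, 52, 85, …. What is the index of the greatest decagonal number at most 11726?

54

Solve n(4n−3) ≤ 11726 for integer n.
n = 54 gives 11502 ≤ 11726, while n = 55 gives 11935 > 11726; so the answer is index 54.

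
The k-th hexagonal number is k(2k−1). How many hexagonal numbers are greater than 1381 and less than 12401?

The n-th hexagonal number is n(2n−1).
Smallest index with value > 1381: n = 27 (giving 1431).
Largest index with value < 12401: n = 78 (giving 12090).
Indices 27 through 78: 52 terms.

52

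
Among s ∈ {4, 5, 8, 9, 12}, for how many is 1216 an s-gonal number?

2

s = 4: P(4, 34) = 1156 and P(4, 35) = 1225; 1216 is not s-gonal.
s = 5: P(5, 28) = 1162 and P(5, 29) = 1247; 1216 is not s-gonal.
s = 8: P(8, 20) = 1160 and P(8, 21) = 1281; 1216 is not s-gonal.
s = 9: P(9, 19) = 1216. ✓
s = 12: P(12, 16) = 1216. ✓
Hits: s ∈ {9, 12} → 2.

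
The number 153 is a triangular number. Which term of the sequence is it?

17

Set n(n+1)/2 = 153, giving n² + n − 306 = 0.
The discriminant is 1 + 8·153 = 1225, and √1225 = 35.
So n = (-1 + 35) / 2 = 34/2 = 17.
Check: 17·18/2 = 153. ✓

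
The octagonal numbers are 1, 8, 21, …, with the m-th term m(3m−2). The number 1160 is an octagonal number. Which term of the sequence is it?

20

Set n(3n−2) = 1160, giving 3n² − 2n − 1160 = 0.
The discriminant is 4 + 12·1160 = 13924, and √13924 = 118.
So n = (2 + 118) / 6 = 120/6 = 20.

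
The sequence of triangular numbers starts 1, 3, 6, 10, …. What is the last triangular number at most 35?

Solve n(n+1)/2 ≤ 35 for integer n.
n = 7 gives 28 ≤ 35, while n = 8 gives 36 > 35; so the answer is 28.

28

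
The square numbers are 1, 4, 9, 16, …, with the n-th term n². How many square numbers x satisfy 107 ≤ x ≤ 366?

9

The n-th square number is n².
Smallest index with value ≥ 107: n = 11 (giving 121).
Largest index with value ≤ 366: n = 19 (giving 361).
Indices 11 through 19: 9 terms.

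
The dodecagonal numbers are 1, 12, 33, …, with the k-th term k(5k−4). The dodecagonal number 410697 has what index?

Set n(5n−4) = 410697, giving 5n² − 4n − 410697 = 0.
The discriminant is 16 + 20·410697 = 8213956, and √8213956 = 2866.
So n = (4 + 2866) / 10 = 2870/10 = 287.

287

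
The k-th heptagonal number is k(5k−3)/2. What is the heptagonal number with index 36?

3186

The 36th heptagonal number is n(5n−3)/2 with n = 36.
36·(5·36 − 3)/2 = 36·177/2 = 3186.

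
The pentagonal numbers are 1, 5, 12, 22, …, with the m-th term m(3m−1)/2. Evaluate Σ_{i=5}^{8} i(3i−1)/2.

Σ i(3i−1)/2 = (3Σi² − Σi) / 2 over i = 5..8.
Σi = 36 − 10 = 26 and Σi² = 204 − 30 = 174.
(3·174 − 1·26) / 2 = 496/2 = 248.

248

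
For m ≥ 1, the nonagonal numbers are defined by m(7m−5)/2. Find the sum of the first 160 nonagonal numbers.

Σ i(7i−5)/2 = (7Σi² − 5Σi) / 2 over i = 1..160.
Σi = 12880 and Σi² = 1378160.
(7·1378160 − 5·12880) / 2 = 9582720/2 = 4791360.

4791360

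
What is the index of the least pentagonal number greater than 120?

10

Solve n(3n−1)/2 > 120 for integer n.
The largest n with value ≤ 120 is 9 (since 117 ≤ 120 < 145), so the first above is n = 10, value 145.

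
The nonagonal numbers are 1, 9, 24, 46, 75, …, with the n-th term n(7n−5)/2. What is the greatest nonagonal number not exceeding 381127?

Solve n(7n−5)/2 ≤ 381127 for integer n.
n = 330 gives 380325 ≤ 381127, while n = 331 gives 382636 > 381127; so the answer is 380325.

380325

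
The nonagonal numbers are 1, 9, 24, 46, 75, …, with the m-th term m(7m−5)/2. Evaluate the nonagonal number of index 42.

6069

42·(7·42 − 5)/2 = 42·289/2 = 6069.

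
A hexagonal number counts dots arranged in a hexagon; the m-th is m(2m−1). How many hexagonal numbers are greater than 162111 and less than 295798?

The n-th hexagonal number is n(2n−1).
Smallest index with value > 162111: n = 285 (giving 162165).
Largest index with value < 295798: n = 384 (giving 294528).
Indices 285 through 384: 100 terms.

100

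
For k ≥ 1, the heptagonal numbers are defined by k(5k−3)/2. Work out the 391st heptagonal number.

381616

391·(5·391 − 3)/2 = 391·1952/2 = 391·976 = 381616.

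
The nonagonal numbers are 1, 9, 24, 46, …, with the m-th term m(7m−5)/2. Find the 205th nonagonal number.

The 205th nonagonal number is n(7n−5)/2 with n = 205.
205·(7·205 − 5)/2 = 205·1430/2 = 205·715 = 146575.

146575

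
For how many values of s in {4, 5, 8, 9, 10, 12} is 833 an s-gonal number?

1

s = 4: P(4, 28) = 784 and P(4, 29) = 841; 833 is not s-gonal.
s = 5: P(5, 23) = 782 and P(5, 24) = 852; 833 is not s-gonal.
s = 8: P(8, 17) = 833. ✓
s = 9: P(9, 15) = 750 and P(9, 16) = 856; 833 is not s-gonal.
s = 10: P(10, 14) = 742 and P(10, 15) = 855; 833 is not s-gonal.
s = 12: P(12, 13) = 793 and P(12, 14) = 924; 833 is not s-gonal.
Hits: s ∈ {8} → 1.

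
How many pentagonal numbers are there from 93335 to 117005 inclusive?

30

The n-th pentagonal number is n(3n−1)/2.
Smallest index with value ≥ 93335: n = 250 (giving 93625).
Largest index with value ≤ 117005: n = 279 (giving 116622).
Indices 250 through 279: 30 terms.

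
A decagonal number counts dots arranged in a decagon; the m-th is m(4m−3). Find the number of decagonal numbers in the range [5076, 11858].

The n-th decagonal number is n(4n−3).
Smallest index with value ≥ 5076: n = 36 (giving 5076).
Largest index with value ≤ 11858: n = 54 (giving 11502).
Indices 36 through 54: 19 terms.

19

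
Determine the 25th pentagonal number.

The 25th pentagonal number is n(3n−1)/2 with n = 25.
25·(3·25 − 1)/2 = 25·74/2 = 25·37 = 925.

925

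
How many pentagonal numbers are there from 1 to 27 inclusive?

4

The n-th pentagonal number is n(3n−1)/2.
Smallest index with value ≥ 1: n = 1 (giving 1).
Largest index with value ≤ 27: n = 4 (giving 22).
Indices 1 through 4: 4 terms.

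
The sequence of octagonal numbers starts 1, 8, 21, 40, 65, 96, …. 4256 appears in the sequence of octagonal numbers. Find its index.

38

Set n(3n−2) = 4256, giving 3n² − 2n − 4256 = 0.
The discriminant is 4 + 12·4256 = 51076, and √51076 = 226.
So n = (2 + 226) / 6 = 228/6 = 38.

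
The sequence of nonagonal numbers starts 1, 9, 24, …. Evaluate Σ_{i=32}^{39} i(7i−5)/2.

Σ i(7i−5)/2 = (7Σi² − 5Σi) / 2 over i = 32..39.
Σi = 780 − 496 = 284 and Σi² = 20540 − 10416 = 10124.
(7·10124 − 5·284) / 2 = 69448/2 = 34724.

34724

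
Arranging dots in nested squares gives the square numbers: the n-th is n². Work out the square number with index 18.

The 18th square number is n² with n = 18.
18² = 324.

324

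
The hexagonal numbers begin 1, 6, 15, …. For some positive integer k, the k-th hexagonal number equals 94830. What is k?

218

Set n(2n−1) = 94830, giving 2n² − n − 94830 = 0.
So n = (1 + 871) / 4 = 872/4 = 218.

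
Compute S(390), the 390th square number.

152100

390² = 152100.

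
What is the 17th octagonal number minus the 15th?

188

17·(3·17 − 2) = 833 and 15·(3·15 − 2) = 645.
Difference: 833 − 645 = 188.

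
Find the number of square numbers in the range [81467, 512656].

431

The n-th square number is n².
Smallest index with value ≥ 81467: n = 286 (giving 81796).
Largest index with value ≤ 512656: n = 716 (giving 512656).
Indices 286 through 716: 431 terms.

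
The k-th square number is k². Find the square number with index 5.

25

The 5th square number is n² with n = 5.
5² = 25.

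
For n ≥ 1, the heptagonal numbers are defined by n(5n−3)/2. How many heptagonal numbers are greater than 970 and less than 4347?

The n-th heptagonal number is n(5n−3)/2.
Smallest index with value > 970: n = 21 (giving 1071).
Largest index with value < 4347: n = 41 (giving 4141).
Indices 21 through 41: 21 terms.

21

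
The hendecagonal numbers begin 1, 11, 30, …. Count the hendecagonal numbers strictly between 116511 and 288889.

92

The n-th hendecagonal number is n(9n−7)/2.
Smallest index with value > 116511: n = 162 (giving 117531).
Largest index with value < 288889: n = 253 (giving 287155).
Indices 162 through 253: 92 terms.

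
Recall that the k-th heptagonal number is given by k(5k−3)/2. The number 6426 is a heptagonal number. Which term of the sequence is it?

51

Set n(5n−3)/2 = 6426, giving 5n² − 3n − 12852 = 0.
The discriminant is 9 + 40·6426 = 257049, and √257049 = 507.
So n = (3 + 507) / 10 = 510/10 = 51.
Check: 51·(5·51 − 3)/2 = 6426. ✓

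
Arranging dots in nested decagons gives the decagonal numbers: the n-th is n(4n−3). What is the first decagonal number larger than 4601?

4795

Solve n(4n−3) > 4601 for integer n.
The largest n with value ≤ 4601 is 34 (since 4522 ≤ 4601 < 4795), so the first above is n = 35, value 4795.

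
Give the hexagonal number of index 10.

10·(2·10 − 1) = 10·19 = 190.

190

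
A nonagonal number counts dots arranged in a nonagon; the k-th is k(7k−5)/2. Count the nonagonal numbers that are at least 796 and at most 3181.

The n-th nonagonal number is n(7n−5)/2.
Smallest index with value ≥ 796: n = 16 (giving 856).
Largest index with value ≤ 3181: n = 30 (giving 3075).
Indices 16 through 30: 15 terms.

15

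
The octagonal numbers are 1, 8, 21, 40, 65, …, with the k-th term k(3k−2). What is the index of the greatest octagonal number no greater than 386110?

Solve n(3n−2) ≤ 386110 for integer n.
n = 359 gives 385925 ≤ 386110, while n = 360 gives 388080 > 386110; so the answer is index 359.

359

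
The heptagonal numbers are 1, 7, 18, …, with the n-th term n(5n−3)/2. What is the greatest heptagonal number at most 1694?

Solve n(5n−3)/2 ≤ 1694 for integer n.
n = 26 gives 1651 ≤ 1694, while n = 27 gives 1782 > 1694; so the answer is 1651.

1651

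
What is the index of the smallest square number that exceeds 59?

Solve n² > 59 for integer n.
The largest n with value ≤ 59 is 7 (since 49 ≤ 59 < 64), so the first above is n = 8, value 64.

8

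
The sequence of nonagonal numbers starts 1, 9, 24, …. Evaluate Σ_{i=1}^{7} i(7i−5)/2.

Σ i(7i−5)/2 = (7Σi² − 5Σi) / 2 over i = 1..7.
Σi = 28 and Σi² = 140.
(7·140 − 5·28) / 2 = 840/2 = 420.

420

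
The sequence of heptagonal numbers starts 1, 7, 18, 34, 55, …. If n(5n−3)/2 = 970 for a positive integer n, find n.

20

Set n(5n−3)/2 = 970, giving 5n² − 3n − 1940 = 0.
The discriminant is 9 + 40·970 = 38809, and √38809 = 197.
So n = (3 + 197) / 10 = 200/10 = 20.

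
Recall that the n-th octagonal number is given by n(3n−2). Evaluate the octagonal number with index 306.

The 306th octagonal number is n(3n−2) with n = 306.
306·(3·306 − 2) = 306·916 = 280296.

280296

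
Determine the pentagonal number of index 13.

247

13·(3·13 − 1)/2 = 13·38/2 = 13·19 = 247.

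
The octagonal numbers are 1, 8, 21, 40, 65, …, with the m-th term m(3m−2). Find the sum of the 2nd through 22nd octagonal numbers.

10878

Σ i(3i−2) = 3Σi² − 2Σi over i = 2..22.
Σi = 253 − 1 = 252 and Σi² = 3795 − 1 = 3794.
3·3794 − 2·252 = 10878.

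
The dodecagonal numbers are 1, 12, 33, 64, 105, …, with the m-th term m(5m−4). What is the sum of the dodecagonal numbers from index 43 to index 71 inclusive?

474643

Σ i(5i−4) = 5Σi² − 4Σi over i = 43..71.
Σi = 2556 − 903 = 1653 and Σi² = 121836 − 25585 = 96251.
5·96251 − 4·1653 = 474643.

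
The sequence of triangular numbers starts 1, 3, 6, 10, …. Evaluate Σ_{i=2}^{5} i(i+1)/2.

Σ i(i+1)/2 = (Σi² + Σi) / 2 over i = 2..5.
Σi = 15 − 1 = 14 and Σi² = 55 − 1 = 54.
(1·54 + 1·14) / 2 = 68/2 = 34.

34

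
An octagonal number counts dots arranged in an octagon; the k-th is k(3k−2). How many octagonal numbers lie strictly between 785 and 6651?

The n-th octagonal number is n(3n−2).
Smallest index with value > 785: n = 17 (giving 833).
Largest index with value < 6651: n = 47 (giving 6533).
Indices 17 through 47: 31 terms.

31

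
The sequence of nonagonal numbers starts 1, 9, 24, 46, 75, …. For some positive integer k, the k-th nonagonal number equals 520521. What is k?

Set n(7n−5)/2 = 520521, giving 7n² − 5n − 1041042 = 0.
The discriminant is 25 + 56·520521 = 29149201, and √29149201 = 5399.
So n = (5 + 5399) / 14 = 5404/14 = 386.

386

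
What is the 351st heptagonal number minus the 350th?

Consecutive heptagonal numbers differ by 5n − 4: here 5·351 − 4 = 1751.

1751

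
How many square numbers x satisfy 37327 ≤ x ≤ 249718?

The n-th square number is n².
Smallest index with value ≥ 37327: n = 194 (giving 37636).
Largest index with value ≤ 249718: n = 499 (giving 249001).
Indices 194 through 499: 306 terms.

306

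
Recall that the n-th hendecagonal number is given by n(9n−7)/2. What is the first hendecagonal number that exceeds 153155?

153365

Solve n(9n−7)/2 > 153155 for integer n.
The largest n with value ≤ 153155 is 184 (since 151708 ≤ 153155 < 153365), so the first above is n = 185, value 153365.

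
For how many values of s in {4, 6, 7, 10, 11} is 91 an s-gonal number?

s = 4: P(4, 9) = 81 and P(4, 10) = 100; 91 is not s-gonal.
s = 6: P(6, 7) = 91. ✓
s = 7: P(7, 6) = 81 and P(7, 7) = 112; 91 is not s-gonal.
s = 10: P(10, 5) = 85 and P(10, 6) = 126; 91 is not s-gonal.
s = 11: P(11, 4) = 58 and P(11, 5) = 95; 91 is not s-gonal.
Hits: s ∈ {6} → 1.

1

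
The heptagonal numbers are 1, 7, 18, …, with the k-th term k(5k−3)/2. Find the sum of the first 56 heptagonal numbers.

Σ i(5i−3)/2 = (5Σi² − 3Σi) / 2 over i = 1..56.
Σi = 1596 and Σi² = 60116.
(5·60116 − 3·1596) / 2 = 295792/2 = 147896.

147896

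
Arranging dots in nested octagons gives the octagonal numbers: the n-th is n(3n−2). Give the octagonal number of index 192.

The 192nd octagonal number is n(3n−2) with n = 192.
192·(3·192 − 2) = 192·574 = 110208.

110208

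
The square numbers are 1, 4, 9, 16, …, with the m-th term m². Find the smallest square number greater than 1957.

2025

Solve n² > 1957 for integer n.
The largest n with value ≤ 1957 is 44 (since 1936 ≤ 1957 < 2025), so the first above is n = 45, value 2025.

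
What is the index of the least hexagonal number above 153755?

278

Solve n(2n−1) > 153755 for integer n.
The largest n with value ≤ 153755 is 277 (since 153181 ≤ 153755 < 154290), so the first above is n = 278, value 154290.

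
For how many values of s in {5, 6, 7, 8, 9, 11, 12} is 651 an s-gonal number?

2

s = 5: P(5, 21) = 651. ✓
s = 6: P(6, 18) = 630 and P(6, 19) = 703; 651 is not s-gonal.
s = 7: P(7, 16) = 616 and P(7, 17) = 697; 651 is not s-gonal.
s = 8: P(8, 15) = 645 and P(8, 16) = 736; 651 is not s-gonal.
s = 9: P(9, 14) = 651. ✓
s = 11: P(11, 12) = 606 and P(11, 13) = 715; 651 is not s-gonal.
s = 12: P(12, 11) = 561 and P(12, 12) = 672; 651 is not s-gonal.
Hits: s ∈ {5, 9} → 2.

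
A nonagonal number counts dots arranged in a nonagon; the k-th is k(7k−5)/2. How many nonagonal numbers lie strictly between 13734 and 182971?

165

The n-th nonagonal number is n(7n−5)/2.
Smallest index with value > 13734: n = 64 (giving 14176).
Largest index with value < 182971: n = 228 (giving 181374).
Indices 64 through 228: 165 terms.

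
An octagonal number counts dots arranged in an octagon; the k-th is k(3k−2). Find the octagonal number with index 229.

229·(3·229 − 2) = 229·685 = 156865.

156865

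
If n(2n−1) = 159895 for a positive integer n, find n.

Set n(2n−1) = 159895, giving 2n² − n − 159895 = 0.
The discriminant is 1 + 8·159895 = 1279161, and √1279161 = 1131.
So n = (1 + 1131) / 4 = 1132/4 = 283.

283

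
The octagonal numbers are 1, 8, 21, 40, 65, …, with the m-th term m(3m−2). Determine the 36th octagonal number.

3816

The 36th octagonal number is n(3n−2) with n = 36.
36·(3·36 − 2) = 36·106 = 3816.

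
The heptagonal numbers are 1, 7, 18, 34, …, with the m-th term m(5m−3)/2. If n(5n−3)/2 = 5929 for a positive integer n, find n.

49

Set n(5n−3)/2 = 5929, giving 5n² − 3n − 11858 = 0.
The discriminant is 9 + 40·5929 = 237169, and √237169 = 487.
So n = (3 + 487) / 10 = 490/10 = 49.
Check: 49·(5·49 − 3)/2 = 5929. ✓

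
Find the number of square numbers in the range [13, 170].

The n-th square number is n².
Smallest index with value ≥ 13: n = 4 (giving 16).
Largest index with value ≤ 170: n = 13 (giving 169).
Indices 4 through 13: 10 terms.

10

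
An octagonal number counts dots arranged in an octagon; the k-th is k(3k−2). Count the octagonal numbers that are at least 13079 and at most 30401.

35

The n-th octagonal number is n(3n−2).
Smallest index with value ≥ 13079: n = 67 (giving 13333).
Largest index with value ≤ 30401: n = 101 (giving 30401).
Indices 67 through 101: 35 terms.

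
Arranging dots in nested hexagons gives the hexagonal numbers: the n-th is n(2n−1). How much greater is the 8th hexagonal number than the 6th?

8·(2·8 − 1) = 120 and 6·(2·6 − 1) = 66.
Difference: 120 − 66 = 54.

54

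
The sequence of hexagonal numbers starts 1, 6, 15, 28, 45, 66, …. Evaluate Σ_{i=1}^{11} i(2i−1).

946

Σ i(2i−1) = 2Σi² − Σi over i = 1..11.
Σi = 66 and Σi² = 506.
2·506 − 1·66 = 946.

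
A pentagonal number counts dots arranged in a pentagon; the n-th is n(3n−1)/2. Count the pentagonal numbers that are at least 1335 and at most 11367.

The n-th pentagonal number is n(3n−1)/2.
Smallest index with value ≥ 1335: n = 30 (giving 1335).
Largest index with value ≤ 11367: n = 87 (giving 11310).
Indices 30 through 87: 58 terms.

58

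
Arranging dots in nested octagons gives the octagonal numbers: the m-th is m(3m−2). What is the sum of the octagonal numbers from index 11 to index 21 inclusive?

Σ i(3i−2) = 3Σi² − 2Σi over i = 11..21.
Σi = 231 − 55 = 176 and Σi² = 3311 − 385 = 2926.
3·2926 − 2·176 = 8426.

8426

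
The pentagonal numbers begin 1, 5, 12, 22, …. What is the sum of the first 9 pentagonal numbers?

Σ i(3i−1)/2 = (3Σi² − Σi) / 2 over i = 1..9.
Σi = 45 and Σi² = 285.
(3·285 − 1·45) / 2 = 810/2 = 405.

405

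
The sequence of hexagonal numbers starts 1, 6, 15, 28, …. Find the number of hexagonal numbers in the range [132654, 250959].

97

The n-th hexagonal number is n(2n−1).
Smallest index with value ≥ 132654: n = 258 (giving 132870).
Largest index with value ≤ 250959: n = 354 (giving 250278).
Indices 258 through 354: 97 terms.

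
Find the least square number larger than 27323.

27556

Solve n² > 27323 for integer n.
The largest n with value ≤ 27323 is 165 (since 27225 ≤ 27323 < 27556), so the first above is n = 166, value 27556.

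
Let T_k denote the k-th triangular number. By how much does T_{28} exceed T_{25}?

81

28·29/2 = 406 and 25·26/2 = 325.
Difference: 406 − 325 = 81.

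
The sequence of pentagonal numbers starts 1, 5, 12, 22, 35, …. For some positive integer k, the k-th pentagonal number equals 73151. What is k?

Set n(3n−1)/2 = 73151, giving 3n² − n − 146302 = 0.
The discriminant is 1 + 24·73151 = 1755625, and √1755625 = 1325.
So n = (1 + 1325) / 6 = 1326/6 = 221.

221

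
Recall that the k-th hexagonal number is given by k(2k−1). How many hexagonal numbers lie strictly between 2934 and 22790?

68

The n-th hexagonal number is n(2n−1).
Smallest index with value > 2934: n = 39 (giving 3003).
Largest index with value < 22790: n = 106 (giving 22366).
Indices 39 through 106: 68 terms.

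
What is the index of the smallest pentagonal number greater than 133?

Solve n(3n−1)/2 > 133 for integer n.
The largest n with value ≤ 133 is 9 (since 117 ≤ 133 < 145), so the first above is n = 10, value 145.

10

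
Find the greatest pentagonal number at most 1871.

1820

Solve n(3n−1)/2 ≤ 1871 for integer n.
n = 35 gives 1820 ≤ 1871, while n = 36 gives 1926 > 1871; so the answer is 1820.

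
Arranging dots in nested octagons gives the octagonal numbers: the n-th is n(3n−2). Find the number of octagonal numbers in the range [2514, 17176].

The n-th octagonal number is n(3n−2).
Smallest index with value ≥ 2514: n = 30 (giving 2640).
Largest index with value ≤ 17176: n = 76 (giving 17176).
Indices 30 through 76: 47 terms.

47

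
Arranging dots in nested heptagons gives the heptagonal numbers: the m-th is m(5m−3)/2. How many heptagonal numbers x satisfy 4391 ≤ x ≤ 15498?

37

The n-th heptagonal number is n(5n−3)/2.
Smallest index with value ≥ 4391: n = 43 (giving 4558).
Largest index with value ≤ 15498: n = 79 (giving 15484).
Indices 43 through 79: 37 terms.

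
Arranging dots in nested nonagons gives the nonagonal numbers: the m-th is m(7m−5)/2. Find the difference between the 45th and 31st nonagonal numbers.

45·(7·45 − 5)/2 = 6975 and 31·(7·31 − 5)/2 = 3286.
Difference: 6975 − 3286 = 3689.

3689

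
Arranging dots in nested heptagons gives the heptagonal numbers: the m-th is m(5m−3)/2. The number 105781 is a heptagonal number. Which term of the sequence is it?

206

Set n(5n−3)/2 = 105781, giving 5n² − 3n − 211562 = 0.
The discriminant is 9 + 40·105781 = 4231249, and √4231249 = 2057.
So n = (3 + 2057) / 10 = 2060/10 = 206.
Check: 206·(5·206 − 3)/2 = 105781. ✓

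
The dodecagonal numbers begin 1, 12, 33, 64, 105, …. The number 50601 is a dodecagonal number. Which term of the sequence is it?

Set n(5n−4) = 50601, giving 5n² − 4n − 50601 = 0.
The discriminant is 16 + 20·50601 = 1012036, and √1012036 = 1006.
So n = (4 + 1006) / 10 = 1010/10 = 101.

101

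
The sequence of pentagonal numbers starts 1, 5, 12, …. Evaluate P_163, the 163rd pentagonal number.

39772

The 163rd pentagonal number is n(3n−1)/2 with n = 163.
163·(3·163 − 1)/2 = 163·488/2 = 163·244 = 39772.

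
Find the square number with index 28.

784

The 28th square number is n² with n = 28.
28² = 784.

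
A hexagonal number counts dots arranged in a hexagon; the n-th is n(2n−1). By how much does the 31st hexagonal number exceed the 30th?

Consecutive hexagonal numbers differ by 4n − 3: here 4·31 − 3 = 121.

121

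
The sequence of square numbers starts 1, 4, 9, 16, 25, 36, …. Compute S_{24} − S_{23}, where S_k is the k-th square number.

n² − (n−1)² = 2n − 1, so 24² − 23² = 2·24 − 1 = 47.

47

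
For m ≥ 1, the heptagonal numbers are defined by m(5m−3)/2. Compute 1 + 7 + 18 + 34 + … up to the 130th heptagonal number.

1839240

Σ i(5i−3)/2 = (5Σi² − 3Σi) / 2 over i = 1..130.
Σi = 8515 and Σi² = 740805.
(5·740805 − 3·8515) / 2 = 3678480/2 = 1839240.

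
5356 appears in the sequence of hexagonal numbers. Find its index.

Set n(2n−1) = 5356, giving 2n² − n − 5356 = 0.
The discriminant is 1 + 8·5356 = 42849, and √42849 = 207.
So n = (1 + 207) / 4 = 208/4 = 52.
Check: 52·(2·52 − 1) = 5356. ✓

52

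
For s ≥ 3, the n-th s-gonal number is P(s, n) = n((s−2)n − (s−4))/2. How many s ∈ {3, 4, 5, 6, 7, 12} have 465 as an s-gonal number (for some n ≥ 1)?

1

s = 3: P(3, 30) = 465. ✓
s = 4: P(4, 21) = 441 and P(4, 22) = 484; 465 is not s-gonal.
s = 5: P(5, 17) = 425 and P(5, 18) = 477; 465 is not s-gonal.
s = 6: P(6, 15) = 435 and P(6, 16) = 496; 465 is not s-gonal.
s = 7: P(7, 13) = 403 and P(7, 14) = 469; 465 is not s-gonal.
s = 12: P(12, 10) = 460 and P(12, 11) = 561; 465 is not s-gonal.
Hits: s ∈ {3} → 1.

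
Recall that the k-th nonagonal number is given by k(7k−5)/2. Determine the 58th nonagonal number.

11629

58·(7·58 − 5)/2 = 58·401/2 = 11629.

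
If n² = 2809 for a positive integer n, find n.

53

We need n² = 2809, so n = √2809 = 53.
Check: 53² = 2809. ✓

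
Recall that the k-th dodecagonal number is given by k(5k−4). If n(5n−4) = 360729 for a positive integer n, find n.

269

Set n(5n−4) = 360729, giving 5n² − 4n − 360729 = 0.
The discriminant is 16 + 20·360729 = 7214596, and √7214596 = 2686.
So n = (4 + 2686) / 10 = 2690/10 = 269.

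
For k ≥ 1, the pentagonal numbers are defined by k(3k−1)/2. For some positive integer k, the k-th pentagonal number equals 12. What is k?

3

Set n(3n−1)/2 = 12, giving 3n² − n − 24 = 0.
The discriminant is 1 + 24·12 = 289, and √289 = 17.
So n = (1 + 17) / 6 = 18/6 = 3.
Check: 3·(3·3 − 1)/2 = 12. ✓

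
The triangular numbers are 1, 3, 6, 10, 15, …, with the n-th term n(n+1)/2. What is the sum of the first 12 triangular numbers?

Σ i(i+1)/2 = (Σi² + Σi) / 2 over i = 1..12.
Σi = 78 and Σi² = 650.
(1·650 + 1·78) / 2 = 728/2 = 364.

364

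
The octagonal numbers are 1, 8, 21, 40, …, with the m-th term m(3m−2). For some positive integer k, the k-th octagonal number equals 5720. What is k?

Set n(3n−2) = 5720, giving 3n² − 2n − 5720 = 0.
So n = (2 + 262) / 6 = 264/6 = 44.
Check: 44·(3·44 − 2) = 5720. ✓

44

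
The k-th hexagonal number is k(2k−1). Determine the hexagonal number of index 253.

The 253rd hexagonal number is n(2n−1) with n = 253.
253·(2·253 − 1) = 253·505 = 127765.

127765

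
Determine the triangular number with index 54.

1485

The 54th triangular number is n(n+1)/2 with n = 54.
54·55/2 = 2970/2 = 1485.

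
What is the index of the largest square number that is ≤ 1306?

Solve n² ≤ 1306 for integer n.
n = 36 gives 1296 ≤ 1306, while n = 37 gives 1369 > 1306; so the answer is index 36.

36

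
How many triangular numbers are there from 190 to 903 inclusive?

The n-th triangular number is n(n+1)/2.
Smallest index with value ≥ 190: n = 19 (giving 190).
Largest index with value ≤ 903: n = 42 (giving 903).
Indices 19 through 42: 24 terms.

24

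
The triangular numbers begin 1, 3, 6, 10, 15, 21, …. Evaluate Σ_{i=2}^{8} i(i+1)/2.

Σ i(i+1)/2 = (Σi² + Σi) / 2 over i = 2..8.
Σi = 36 − 1 = 35 and Σi² = 204 − 1 = 203.
(1·203 + 1·35) / 2 = 238/2 = 119.

119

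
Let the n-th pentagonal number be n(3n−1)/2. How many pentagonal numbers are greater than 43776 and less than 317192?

The n-th pentagonal number is n(3n−1)/2.
Smallest index with value > 43776: n = 172 (giving 44290).
Largest index with value < 317192: n = 460 (giving 317170).
Indices 172 through 460: 289 terms.

289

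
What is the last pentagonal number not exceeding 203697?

Solve n(3n−1)/2 ≤ 203697 for integer n.
n = 368 gives 202952 ≤ 203697, while n = 369 gives 204057 > 203697; so the answer is 202952.

202952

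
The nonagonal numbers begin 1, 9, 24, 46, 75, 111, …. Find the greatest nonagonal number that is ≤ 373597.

Solve n(7n−5)/2 ≤ 373597 for integer n.
n = 327 gives 373434 ≤ 373597, while n = 328 gives 375724 > 373597; so the answer is 373434.

373434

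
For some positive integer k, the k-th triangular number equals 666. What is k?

Set n(n+1)/2 = 666, giving n² + n − 1332 = 0.
The discriminant is 1 + 8·666 = 5329, and √5329 = 73.
So n = (-1 + 73) / 2 = 72/2 = 36.

36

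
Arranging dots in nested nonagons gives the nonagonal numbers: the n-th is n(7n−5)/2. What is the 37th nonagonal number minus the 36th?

253

Consecutive nonagonal numbers differ by 7n − 6: here 7·37 − 6 = 253.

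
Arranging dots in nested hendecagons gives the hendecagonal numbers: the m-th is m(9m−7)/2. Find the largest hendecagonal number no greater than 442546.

Solve n(9n−7)/2 ≤ 442546 for integer n.
n = 313 gives 439765 ≤ 442546, while n = 314 gives 442583 > 442546; so the answer is 439765.

439765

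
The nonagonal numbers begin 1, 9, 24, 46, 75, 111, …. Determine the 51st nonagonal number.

The 51st nonagonal number is n(7n−5)/2 with n = 51.
51·(7·51 − 5)/2 = 51·352/2 = 51·176 = 8976.

8976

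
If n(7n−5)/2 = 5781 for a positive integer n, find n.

Set n(7n−5)/2 = 5781, giving 7n² − 5n − 11562 = 0.
The discriminant is 25 + 56·5781 = 323761, and √323761 = 569.
So n = (5 + 569) / 14 = 574/14 = 41.

41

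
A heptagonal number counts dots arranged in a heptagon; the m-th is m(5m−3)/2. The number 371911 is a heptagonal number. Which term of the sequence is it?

Set n(5n−3)/2 = 371911, giving 5n² − 3n − 743822 = 0.
So n = (3 + 3857) / 10 = 3860/10 = 386.
Check: 386·(5·386 − 3)/2 = 371911. ✓

386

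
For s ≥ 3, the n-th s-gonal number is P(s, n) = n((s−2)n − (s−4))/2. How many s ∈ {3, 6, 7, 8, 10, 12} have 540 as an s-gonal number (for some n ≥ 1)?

s = 3: P(3, 32) = 528 and P(3, 33) = 561; 540 is not s-gonal.
s = 6: P(6, 16) = 496 and P(6, 17) = 561; 540 is not s-gonal.
s = 7: P(7, 15) = 540. ✓
s = 8: P(8, 13) = 481 and P(8, 14) = 560; 540 is not s-gonal.
s = 10: P(10, 12) = 540. ✓
s = 12: P(12, 10) = 460 and P(12, 11) = 561; 540 is not s-gonal.
Hits: s ∈ {7, 10} → 2.

2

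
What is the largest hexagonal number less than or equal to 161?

153

Solve n(2n−1) ≤ 161 for integer n.
n = 9 gives 153 ≤ 161, while n = 10 gives 190 > 161; so the answer is 153.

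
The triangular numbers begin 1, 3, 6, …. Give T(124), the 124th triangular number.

7750

124·125/2 = 15500/2 = 7750.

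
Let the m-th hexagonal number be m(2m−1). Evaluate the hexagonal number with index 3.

The 3rd hexagonal number is n(2n−1) with n = 3.
3·(2·3 − 1) = 3·5 = 15.

15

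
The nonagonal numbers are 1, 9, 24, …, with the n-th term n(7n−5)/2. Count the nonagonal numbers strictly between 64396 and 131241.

The n-th nonagonal number is n(7n−5)/2.
Smallest index with value > 64396: n = 137 (giving 65349).
Largest index with value < 131241: n = 193 (giving 129889).
Indices 137 through 193: 57 terms.

57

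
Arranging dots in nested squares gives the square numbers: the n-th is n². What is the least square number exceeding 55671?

55696

Solve n² > 55671 for integer n.
The largest n with value ≤ 55671 is 235 (since 55225 ≤ 55671 < 55696), so the first above is n = 236, value 55696.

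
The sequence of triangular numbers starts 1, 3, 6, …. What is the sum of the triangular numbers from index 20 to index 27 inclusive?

2324

Σ i(i+1)/2 = (Σi² + Σi) / 2 over i = 20..27.
Σi = 378 − 190 = 188 and Σi² = 6930 − 2470 = 4460.
(1·4460 + 1·188) / 2 = 4648/2 = 2324.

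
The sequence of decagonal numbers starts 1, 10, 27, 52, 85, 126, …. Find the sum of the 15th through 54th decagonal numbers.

207620

Σ i(4i−3) = 4Σi² − 3Σi over i = 15..54.
Σi = 1485 − 105 = 1380 and Σi² = 53955 − 1015 = 52940.
4·52940 − 3·1380 = 207620.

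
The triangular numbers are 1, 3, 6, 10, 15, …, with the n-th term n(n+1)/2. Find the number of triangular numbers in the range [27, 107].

8

The n-th triangular number is n(n+1)/2.
Smallest index with value ≥ 27: n = 7 (giving 28).
Largest index with value ≤ 107: n = 14 (giving 105).
Indices 7 through 14: 8 terms.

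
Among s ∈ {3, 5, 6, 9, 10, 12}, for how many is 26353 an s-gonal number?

s = 3: P(3, 229) = 26335 and P(3, 230) = 26565; 26353 is not s-gonal.
s = 5: P(5, 132) = 26070 and P(5, 133) = 26467; 26353 is not s-gonal.
s = 6: P(6, 115) = 26335 and P(6, 116) = 26796; 26353 is not s-gonal.
s = 9: P(9, 87) = 26274 and P(9, 88) = 26884; 26353 is not s-gonal.
s = 10: P(10, 81) = 26001 and P(10, 82) = 26650; 26353 is not s-gonal.
s = 12: P(12, 73) = 26353. ✓
Hits: s ∈ {12} → 1.

1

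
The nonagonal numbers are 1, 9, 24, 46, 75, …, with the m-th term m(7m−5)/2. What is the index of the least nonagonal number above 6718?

45

Solve n(7n−5)/2 > 6718 for integer n.
The largest n with value ≤ 6718 is 44 (since 6666 ≤ 6718 < 6975), so the first above is n = 45, value 6975.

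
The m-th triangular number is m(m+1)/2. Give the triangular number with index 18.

The 18th triangular number is n(n+1)/2 with n = 18.
18·19/2 = 342/2 = 171.

171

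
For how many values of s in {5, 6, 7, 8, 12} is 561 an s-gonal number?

2

s = 5: P(5, 19) = 532 and P(5, 20) = 590; 561 is not s-gonal.
s = 6: P(6, 17) = 561. ✓
s = 7: P(7, 15) = 540 and P(7, 16) = 616; 561 is not s-gonal.
s = 8: P(8, 14) = 560 and P(8, 15) = 645; 561 is not s-gonal.
s = 12: P(12, 11) = 561. ✓
Hits: s ∈ {6, 12} → 2.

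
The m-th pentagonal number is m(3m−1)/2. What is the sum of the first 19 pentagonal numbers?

Σ i(3i−1)/2 = (3Σi² − Σi) / 2 over i = 1..19.
Σi = 190 and Σi² = 2470.
(3·2470 − 1·190) / 2 = 7220/2 = 3610.

3610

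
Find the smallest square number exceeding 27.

Solve n² > 27 for integer n.
The largest n with value ≤ 27 is 5 (since 25 ≤ 27 < 36), so the first above is n = 6, value 36.

36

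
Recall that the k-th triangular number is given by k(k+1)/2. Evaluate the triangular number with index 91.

4186

91·92/2 = 8372/2 = 4186.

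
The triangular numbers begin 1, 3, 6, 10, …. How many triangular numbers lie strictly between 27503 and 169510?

The n-th triangular number is n(n+1)/2.
Smallest index with value > 27503: n = 235 (giving 27730).
Largest index with value < 169510: n = 581 (giving 169071).
Indices 235 through 581: 347 terms.

347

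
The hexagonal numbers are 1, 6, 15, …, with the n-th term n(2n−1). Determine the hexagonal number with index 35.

2415

The 35th hexagonal number is n(2n−1) with n = 35.
35·(2·35 − 1) = 35·69 = 2415.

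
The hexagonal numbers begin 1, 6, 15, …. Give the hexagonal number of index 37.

2701

The 37th hexagonal number is n(2n−1) with n = 37.
37·(2·37 − 1) = 37·73 = 2701.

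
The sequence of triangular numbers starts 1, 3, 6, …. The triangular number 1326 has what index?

51

Set n(n+1)/2 = 1326, giving n² + n − 2652 = 0.
The discriminant is 1 + 8·1326 = 10609, and √10609 = 103.
So n = (-1 + 103) / 2 = 102/2 = 51.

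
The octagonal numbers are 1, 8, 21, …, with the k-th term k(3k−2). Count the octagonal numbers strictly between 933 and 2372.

The n-th octagonal number is n(3n−2).
Smallest index with value > 933: n = 18 (giving 936).
Largest index with value < 2372: n = 28 (giving 2296).
Indices 18 through 28: 11 terms.

11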